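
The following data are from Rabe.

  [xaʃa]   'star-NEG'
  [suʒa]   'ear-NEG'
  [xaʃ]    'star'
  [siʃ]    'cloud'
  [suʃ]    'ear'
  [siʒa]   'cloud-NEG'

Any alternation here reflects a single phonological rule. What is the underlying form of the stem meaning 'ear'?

'ear' shows [ʒ] ~ [ʃ] at the end of the stem ([suʒa] vs [suʃ]).
Compare 'star', with invariant [ʃ] in [xaʃa] and [xaʃ]: an analysis with underlying /ʃ/ and a rule producing [ʒ] before the NEG suffix would wrongly predict alternation here too.
The underlying segment must be /ʒ/; voiced obstruents become voiceless word-finally, yielding [ʃ] there.

/suʒ/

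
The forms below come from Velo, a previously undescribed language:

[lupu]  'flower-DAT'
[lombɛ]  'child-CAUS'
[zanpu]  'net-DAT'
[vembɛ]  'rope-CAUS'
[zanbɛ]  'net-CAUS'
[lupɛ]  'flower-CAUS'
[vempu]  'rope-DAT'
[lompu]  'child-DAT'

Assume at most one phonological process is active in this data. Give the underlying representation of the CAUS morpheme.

/-bɛ/

The CAUS morpheme has two allomorphs, [-bɛ] and [-pɛ].
By contrast the DAT suffix keeps its initial [p] throughout — that segment must be underlying.
The CAUS suffix is therefore /-bɛ/ underlyingly, with post-vocalic devoicing: voiced stops become voiceless after a vowel.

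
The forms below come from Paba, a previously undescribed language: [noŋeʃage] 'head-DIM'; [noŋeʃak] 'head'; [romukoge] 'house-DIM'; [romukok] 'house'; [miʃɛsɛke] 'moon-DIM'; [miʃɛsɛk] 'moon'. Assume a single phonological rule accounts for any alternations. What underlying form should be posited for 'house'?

/romukog/

The stem for 'house' ends in [g] in [romukoge] but [k] in [romukok].
If /k/ were underlying and a rule turned it into [g] before the DIM suffix, 'moon' would also alternate; but it has [k] in both [miʃɛsɛke] and [miʃɛsɛk].
The underlying segment must be /g/; voiced obstruents become voiceless word-finally, yielding [k] there.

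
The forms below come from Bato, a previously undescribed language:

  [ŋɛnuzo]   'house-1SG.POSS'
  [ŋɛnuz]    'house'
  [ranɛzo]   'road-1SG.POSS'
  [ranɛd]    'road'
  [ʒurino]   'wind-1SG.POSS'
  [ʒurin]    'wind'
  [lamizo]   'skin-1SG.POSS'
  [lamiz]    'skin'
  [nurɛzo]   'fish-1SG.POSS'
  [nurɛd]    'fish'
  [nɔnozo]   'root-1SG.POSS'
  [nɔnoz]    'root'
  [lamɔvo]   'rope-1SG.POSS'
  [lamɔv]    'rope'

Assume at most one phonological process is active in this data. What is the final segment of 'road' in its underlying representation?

/d/

'road' shows [z] ~ [d] at the end of the stem ([ranɛzo] vs [ranɛd]).
Compare 'skin', with invariant [z] in [lamizo] and [lamiz]: an analysis with underlying /z/ and a rule producing [d] in isolation would wrongly predict alternation here too.
The alternation reflects intervocalic spirantization: voiced stops become fricatives between vowels. /d/ is underlying.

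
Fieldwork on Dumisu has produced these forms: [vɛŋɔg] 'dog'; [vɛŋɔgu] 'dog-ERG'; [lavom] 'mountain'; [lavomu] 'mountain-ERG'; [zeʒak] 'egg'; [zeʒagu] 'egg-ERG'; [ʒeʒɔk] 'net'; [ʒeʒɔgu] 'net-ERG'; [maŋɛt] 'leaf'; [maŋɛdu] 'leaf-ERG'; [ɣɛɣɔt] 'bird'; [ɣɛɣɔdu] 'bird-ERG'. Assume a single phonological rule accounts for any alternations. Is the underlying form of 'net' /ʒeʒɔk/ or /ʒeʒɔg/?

/ʒeʒɔk/

In [ʒeʒɔk] and [ʒeʒɔgu] the final segment of 'net' alternates: [k] ~ [g].
The stem 'dog' ([vɛŋɔg], [vɛŋɔgu]) shows [g] unchanged in both environments, so [g] cannot be basic with [k] derived in isolation.
Therefore /k/ is basic and [g] is derived by intervocalic voicing (voiceless stops become voiced between vowels).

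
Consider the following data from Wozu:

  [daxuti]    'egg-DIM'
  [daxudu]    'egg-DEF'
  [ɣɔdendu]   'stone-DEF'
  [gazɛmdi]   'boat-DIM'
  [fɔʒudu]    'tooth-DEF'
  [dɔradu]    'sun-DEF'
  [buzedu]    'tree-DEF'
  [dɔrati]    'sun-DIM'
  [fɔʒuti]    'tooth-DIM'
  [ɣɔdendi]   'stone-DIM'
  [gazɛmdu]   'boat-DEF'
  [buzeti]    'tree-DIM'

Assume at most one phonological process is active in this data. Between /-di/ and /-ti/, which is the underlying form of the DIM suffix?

The DIM morpheme has two allomorphs, [-di] and [-ti].
The DEF suffix, which begins with [d], is invariant after every stem; so [d] is not altered by any rule here.
So the underlying form is /-ti/, and voiceless stops become voiced after a nasal.

/-ti/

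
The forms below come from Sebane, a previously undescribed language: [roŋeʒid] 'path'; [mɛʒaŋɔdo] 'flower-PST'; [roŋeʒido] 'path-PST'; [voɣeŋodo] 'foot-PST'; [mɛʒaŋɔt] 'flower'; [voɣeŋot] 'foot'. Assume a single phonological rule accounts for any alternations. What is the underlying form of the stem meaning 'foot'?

In [voɣeŋot] and [voɣeŋodo] the final segment of 'foot' alternates: [t] ~ [d].
Compare 'path', with invariant [d] in [roŋeʒid] and [roŋeʒido]: an analysis with underlying /d/ and a rule producing [t] in isolation would wrongly predict alternation here too.
Therefore /t/ is basic and [d] is derived by intervocalic voicing (voiceless stops become voiced between vowels).
The underlying form of 'foot' is therefore /voɣeŋot/.

/voɣeŋot/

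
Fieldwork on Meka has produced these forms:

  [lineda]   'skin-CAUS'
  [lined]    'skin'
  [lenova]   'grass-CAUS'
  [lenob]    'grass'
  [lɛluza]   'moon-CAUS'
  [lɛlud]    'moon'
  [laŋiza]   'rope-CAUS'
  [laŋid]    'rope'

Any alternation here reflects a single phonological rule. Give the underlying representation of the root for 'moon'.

/lɛluz/

The stem for 'moon' ends in [z] in [lɛluza] but [d] in [lɛlud].
If /d/ were underlying and a rule turned it into [z] before the CAUS suffix, 'skin' would also alternate; but it has [d] in both [lineda] and [lined].
The underlying segment must be /z/; voiced fricatives become stops word-finally, yielding [d] there.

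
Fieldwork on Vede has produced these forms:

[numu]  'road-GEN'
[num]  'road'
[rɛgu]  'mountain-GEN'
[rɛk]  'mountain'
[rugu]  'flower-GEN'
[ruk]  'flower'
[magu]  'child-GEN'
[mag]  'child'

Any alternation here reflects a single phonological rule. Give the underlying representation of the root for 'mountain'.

'mountain' shows [g] ~ [k] at the end of the stem ([rɛgu] vs [rɛk]).
But 'child' keeps [g] in both environments ([magu], [mag]), so there is no rule changing /g/ to [k] in isolation.
The underlying segment must be /k/; voiceless stops become voiced between vowels, yielding [g] there.
The underlying form of 'mountain' is therefore /rɛk/.

/rɛk/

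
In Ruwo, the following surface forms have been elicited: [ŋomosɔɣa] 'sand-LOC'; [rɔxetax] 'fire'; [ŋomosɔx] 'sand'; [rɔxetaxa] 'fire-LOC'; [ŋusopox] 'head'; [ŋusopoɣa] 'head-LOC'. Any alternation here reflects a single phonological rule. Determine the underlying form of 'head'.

The root 'head' surfaces as [ŋusopoɣa] and [ŋusopox], with a stem-final [ɣ] ~ [x] alternation.
But 'fire' keeps [x] in both environments ([rɔxetaxa], [rɔxetax]), so there is no rule changing /x/ to [ɣ] before the LOC suffix.
The alternation reflects word-final obstruent devoicing: voiced obstruents become voiceless word-finally. /ɣ/ is underlying.
The underlying form of 'head' is therefore /ŋusopoɣ/.

/ŋusopoɣ/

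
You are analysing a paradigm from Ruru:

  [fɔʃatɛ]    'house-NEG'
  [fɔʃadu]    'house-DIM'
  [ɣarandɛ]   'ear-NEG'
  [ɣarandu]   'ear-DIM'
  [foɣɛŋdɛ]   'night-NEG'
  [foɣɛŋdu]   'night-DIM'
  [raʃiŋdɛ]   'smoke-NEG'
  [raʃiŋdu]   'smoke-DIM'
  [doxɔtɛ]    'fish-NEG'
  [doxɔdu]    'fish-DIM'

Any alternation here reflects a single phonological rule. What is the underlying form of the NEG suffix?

/-tɛ/

The NEG suffix surfaces as [-dɛ] and [-tɛ], depending on the final segment of the stem.
The DIM suffix, which begins with [d], is invariant after every stem; so [d] is not altered by any rule here.
So the underlying form is /-tɛ/, and voiceless stops become voiced after a nasal.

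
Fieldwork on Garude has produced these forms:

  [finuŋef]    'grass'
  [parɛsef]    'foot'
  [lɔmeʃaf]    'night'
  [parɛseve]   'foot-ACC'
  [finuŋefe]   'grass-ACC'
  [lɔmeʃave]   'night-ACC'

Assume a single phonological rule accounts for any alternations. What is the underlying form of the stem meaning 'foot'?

/parɛsev/

The stem for 'foot' ends in [v] in [parɛseve] but [f] in [parɛsef].
But 'grass' keeps [f] in both environments ([finuŋefe], [finuŋef]), so there is no rule changing /f/ to [v] before the ACC suffix.
The underlying segment must be /v/; voiced obstruents become voiceless word-finally, yielding [f] there.
So 'foot' = /parɛsev/.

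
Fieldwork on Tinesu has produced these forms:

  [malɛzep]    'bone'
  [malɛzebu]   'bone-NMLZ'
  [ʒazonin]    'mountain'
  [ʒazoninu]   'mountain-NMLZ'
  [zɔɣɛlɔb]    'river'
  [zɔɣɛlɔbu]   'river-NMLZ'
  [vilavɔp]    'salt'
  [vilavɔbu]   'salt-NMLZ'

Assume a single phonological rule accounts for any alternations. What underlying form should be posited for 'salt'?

In [vilavɔp] and [vilavɔbu] the final segment of 'salt' alternates: [p] ~ [b].
Compare 'river', with invariant [b] in [zɔɣɛlɔb] and [zɔɣɛlɔbu]: an analysis with underlying /b/ and a rule producing [p] in isolation would wrongly predict alternation here too.
So /p/ is underlying, and a rule of intervocalic voicing — voiceless stops become voiced between vowels — gives [b].
The underlying form of 'salt' is therefore /vilavɔp/.

/vilavɔp/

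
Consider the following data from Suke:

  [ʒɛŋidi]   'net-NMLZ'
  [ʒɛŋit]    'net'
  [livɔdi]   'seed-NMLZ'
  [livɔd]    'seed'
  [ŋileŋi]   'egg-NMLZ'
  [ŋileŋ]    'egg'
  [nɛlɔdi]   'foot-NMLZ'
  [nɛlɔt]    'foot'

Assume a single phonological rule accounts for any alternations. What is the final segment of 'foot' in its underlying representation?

/t/

The stem for 'foot' ends in [d] in [nɛlɔdi] but [t] in [nɛlɔt].
But 'seed' keeps [d] in both environments ([livɔdi], [livɔd]), so there is no rule changing /d/ to [t] in isolation.
Therefore /t/ is basic and [d] is derived by intervocalic voicing (voiceless stops become voiced between vowels).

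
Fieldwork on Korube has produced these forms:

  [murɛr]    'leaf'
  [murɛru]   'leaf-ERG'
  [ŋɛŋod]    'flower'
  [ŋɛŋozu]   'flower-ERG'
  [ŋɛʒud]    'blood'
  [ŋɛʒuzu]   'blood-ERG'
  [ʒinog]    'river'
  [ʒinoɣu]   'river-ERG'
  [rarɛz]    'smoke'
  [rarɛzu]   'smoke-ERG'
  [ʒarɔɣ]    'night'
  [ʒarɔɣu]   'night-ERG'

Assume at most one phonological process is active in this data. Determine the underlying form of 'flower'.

The stem for 'flower' ends in [d] in [ŋɛŋod] but [z] in [ŋɛŋozu].
But 'smoke' keeps [z] in both environments ([rarɛz], [rarɛzu]), so there is no rule changing /z/ to [d] in isolation.
The underlying segment must be /d/; voiced stops become fricatives between vowels, yielding [z] there.
So 'flower' = /ŋɛŋod/.

/ŋɛŋod/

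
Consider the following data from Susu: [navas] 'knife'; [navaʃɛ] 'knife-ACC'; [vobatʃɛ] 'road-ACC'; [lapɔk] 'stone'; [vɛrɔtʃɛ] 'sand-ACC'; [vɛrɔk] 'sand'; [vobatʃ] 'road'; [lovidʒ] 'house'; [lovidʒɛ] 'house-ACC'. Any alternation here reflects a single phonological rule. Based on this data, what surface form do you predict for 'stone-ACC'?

[lapɔtʃɛ]

In [vɛrɔk] and [vɛrɔtʃɛ] the final segment of 'sand' alternates: [k] ~ [tʃ].
But 'road' keeps [tʃ] in both environments ([vobatʃ], [vobatʃɛ]), so there is no rule changing /tʃ/ to [k] in isolation.
The underlying segment must be /k/; /k/ and /s/ become palato-alveolar [tʃ] and [ʃ] before a front vowel, yielding [tʃ] there.
The one attested form of 'stone', [lapɔk], shows underlying /lapɔk/. Applying the same rule before a front vowel gives [lapɔtʃɛ].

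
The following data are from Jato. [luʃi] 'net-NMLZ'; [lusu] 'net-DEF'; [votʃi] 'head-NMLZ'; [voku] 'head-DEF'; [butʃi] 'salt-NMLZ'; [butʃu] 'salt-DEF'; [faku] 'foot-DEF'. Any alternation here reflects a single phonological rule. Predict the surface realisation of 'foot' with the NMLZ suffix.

In [votʃi] and [voku] the final segment of 'head' alternates: [tʃ] ~ [k].
The stem 'salt' ([butʃi], [butʃu]) shows [tʃ] unchanged in both environments, so [tʃ] cannot be basic with [k] derived before the DEF suffix.
The underlying segment must be /k/; /k/ and /s/ become palato-alveolar [tʃ] and [ʃ] before a front vowel, yielding [tʃ] there.
The one attested form of 'foot', [faku], shows underlying /fak/. Applying the same rule before a front vowel gives [fatʃi].

[fatʃi]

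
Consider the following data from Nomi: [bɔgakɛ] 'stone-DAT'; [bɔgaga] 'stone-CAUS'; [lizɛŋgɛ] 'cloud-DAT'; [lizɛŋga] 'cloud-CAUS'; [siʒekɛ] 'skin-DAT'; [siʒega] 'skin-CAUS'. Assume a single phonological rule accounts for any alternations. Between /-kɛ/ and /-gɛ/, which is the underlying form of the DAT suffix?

The DAT suffix surfaces as [-gɛ] and [-kɛ], depending on the final segment of the stem.
By contrast the CAUS suffix keeps its initial [g] throughout — that segment must be underlying.
So the underlying form is /-kɛ/, and voiceless stops become voiced after a nasal.

/-kɛ/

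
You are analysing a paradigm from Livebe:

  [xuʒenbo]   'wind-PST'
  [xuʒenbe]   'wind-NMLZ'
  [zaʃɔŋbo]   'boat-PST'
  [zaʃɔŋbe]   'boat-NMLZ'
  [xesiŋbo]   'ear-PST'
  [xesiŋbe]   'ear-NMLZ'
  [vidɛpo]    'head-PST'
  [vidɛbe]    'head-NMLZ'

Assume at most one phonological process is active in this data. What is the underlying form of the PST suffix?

/-po/

The PST morpheme has two allomorphs, [-bo] and [-po].
By contrast the NMLZ suffix keeps its initial [b] throughout — that segment must be underlying.
The PST suffix is therefore /-po/ underlyingly, with post-nasal voicing: voiceless stops become voiced after a nasal.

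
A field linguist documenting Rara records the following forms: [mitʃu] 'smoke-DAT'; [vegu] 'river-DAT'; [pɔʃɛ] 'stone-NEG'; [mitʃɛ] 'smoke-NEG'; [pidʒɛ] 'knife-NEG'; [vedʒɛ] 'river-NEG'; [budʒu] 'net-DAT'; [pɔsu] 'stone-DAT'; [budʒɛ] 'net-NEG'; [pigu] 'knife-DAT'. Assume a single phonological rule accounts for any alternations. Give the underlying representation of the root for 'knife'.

/pig/

The stem for 'knife' ends in [g] in [pigu] but [dʒ] in [pidʒɛ].
Compare 'net', with invariant [dʒ] in [budʒu] and [budʒɛ]: an analysis with underlying /dʒ/ and a rule producing [g] before the DAT suffix would wrongly predict alternation here too.
The underlying segment must be /g/; /g/ and /s/ become palato-alveolar [dʒ] and [ʃ] before a front vowel, yielding [dʒ] there.
Hence 'knife' is /pig/ underlyingly.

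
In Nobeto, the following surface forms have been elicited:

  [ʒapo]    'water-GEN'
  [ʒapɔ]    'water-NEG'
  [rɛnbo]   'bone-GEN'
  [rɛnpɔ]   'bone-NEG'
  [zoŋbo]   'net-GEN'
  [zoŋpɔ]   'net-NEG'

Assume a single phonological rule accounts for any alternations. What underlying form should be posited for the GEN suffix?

/-bo/

The GEN suffix surfaces as [-bo] and [-po], depending on the final segment of the stem.
The NEG suffix, which begins with [p], is invariant after every stem; so [p] is not altered by any rule here.
The GEN suffix is therefore /-bo/ underlyingly, with post-vocalic devoicing: voiced stops become voiceless after a vowel.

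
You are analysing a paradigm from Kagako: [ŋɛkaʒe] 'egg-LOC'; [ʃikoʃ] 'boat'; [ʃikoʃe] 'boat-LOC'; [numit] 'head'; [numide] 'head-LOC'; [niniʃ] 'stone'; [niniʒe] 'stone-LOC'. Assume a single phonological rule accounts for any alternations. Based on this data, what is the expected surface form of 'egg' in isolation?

[ŋɛkaʃ]

'stone' shows [ʃ] ~ [ʒ] at the end of the stem ([niniʃ] vs [niniʒe]).
But 'boat' keeps [ʃ] in both environments ([ʃikoʃ], [ʃikoʃe]), so there is no rule changing /ʃ/ to [ʒ] before the LOC suffix.
The underlying segment must be /ʒ/; voiced obstruents become voiceless word-finally, yielding [ʃ] there.
The one attested form of 'egg', [ŋɛkaʒe], shows underlying /ŋɛkaʒ/. Applying the same rule word-finally gives [ŋɛkaʃ].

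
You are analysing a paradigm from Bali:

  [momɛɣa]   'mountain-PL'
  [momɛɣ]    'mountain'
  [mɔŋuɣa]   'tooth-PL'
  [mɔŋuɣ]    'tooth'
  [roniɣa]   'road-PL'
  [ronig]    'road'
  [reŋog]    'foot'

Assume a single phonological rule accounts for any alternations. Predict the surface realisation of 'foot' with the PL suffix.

[reŋoɣa]

The stem for 'road' ends in [ɣ] in [roniɣa] but [g] in [ronig].
Compare 'mountain', with invariant [ɣ] in [momɛɣa] and [momɛɣ]: an analysis with underlying /ɣ/ and a rule producing [g] in isolation would wrongly predict alternation here too.
So /g/ is underlying, and a rule of intervocalic spirantization — voiced stops become fricatives between vowels — gives [ɣ].
From [reŋog] the stem 'foot' is /reŋog/; between vowels this yields [reŋoɣa].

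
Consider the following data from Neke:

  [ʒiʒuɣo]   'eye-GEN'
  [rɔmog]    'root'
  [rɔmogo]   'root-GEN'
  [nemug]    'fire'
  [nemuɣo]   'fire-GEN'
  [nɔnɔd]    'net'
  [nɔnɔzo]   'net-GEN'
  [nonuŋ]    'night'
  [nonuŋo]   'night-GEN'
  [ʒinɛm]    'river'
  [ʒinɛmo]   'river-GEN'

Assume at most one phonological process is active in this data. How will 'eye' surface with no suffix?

[ʒiʒug]

In [nemug] and [nemuɣo] the final segment of 'fire' alternates: [g] ~ [ɣ].
Compare 'root', with invariant [g] in [rɔmog] and [rɔmogo]: an analysis with underlying /g/ and a rule producing [ɣ] before the GEN suffix would wrongly predict alternation here too.
The alternation reflects word-final hardening: voiced fricatives become stops word-finally. /ɣ/ is underlying.
From [ʒiʒuɣo] the stem 'eye' is /ʒiʒuɣ/; word-finally this yields [ʒiʒug].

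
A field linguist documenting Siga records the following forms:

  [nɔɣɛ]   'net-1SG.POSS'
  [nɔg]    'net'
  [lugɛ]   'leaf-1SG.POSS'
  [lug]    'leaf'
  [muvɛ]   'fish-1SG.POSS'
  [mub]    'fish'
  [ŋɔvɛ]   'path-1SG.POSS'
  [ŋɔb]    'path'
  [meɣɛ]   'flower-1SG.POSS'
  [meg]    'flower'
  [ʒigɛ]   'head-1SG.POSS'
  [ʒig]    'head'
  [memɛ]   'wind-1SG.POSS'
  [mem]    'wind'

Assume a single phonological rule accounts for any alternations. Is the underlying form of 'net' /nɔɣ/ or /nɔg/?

The root 'net' surfaces as [nɔɣɛ] and [nɔg], with a stem-final [ɣ] ~ [g] alternation.
But 'head' keeps [g] in both environments ([ʒigɛ], [ʒig]), so there is no rule changing /g/ to [ɣ] before the 1SG.POSS suffix.
The underlying segment must be /ɣ/; voiced fricatives become stops word-finally, yielding [g] there.

/nɔɣ/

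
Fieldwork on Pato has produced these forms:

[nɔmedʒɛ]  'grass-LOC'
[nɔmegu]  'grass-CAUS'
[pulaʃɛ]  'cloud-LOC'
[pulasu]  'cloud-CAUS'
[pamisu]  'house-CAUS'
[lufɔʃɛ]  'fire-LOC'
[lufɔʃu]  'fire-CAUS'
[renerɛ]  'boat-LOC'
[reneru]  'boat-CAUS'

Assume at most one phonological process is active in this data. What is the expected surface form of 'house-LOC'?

The stem for 'cloud' ends in [ʃ] in [pulaʃɛ] but [s] in [pulasu].
The stem 'fire' ([lufɔʃɛ], [lufɔʃu]) shows [ʃ] unchanged in both environments, so [ʃ] cannot be basic with [s] derived before the CAUS suffix.
The underlying segment must be /s/; /g/ and /s/ become palato-alveolar [dʒ] and [ʃ] before a front vowel, yielding [ʃ] there.
From [pamisu] the stem 'house' is /pamis/; before a front vowel this yields [pamiʃɛ].

[pamiʃɛ]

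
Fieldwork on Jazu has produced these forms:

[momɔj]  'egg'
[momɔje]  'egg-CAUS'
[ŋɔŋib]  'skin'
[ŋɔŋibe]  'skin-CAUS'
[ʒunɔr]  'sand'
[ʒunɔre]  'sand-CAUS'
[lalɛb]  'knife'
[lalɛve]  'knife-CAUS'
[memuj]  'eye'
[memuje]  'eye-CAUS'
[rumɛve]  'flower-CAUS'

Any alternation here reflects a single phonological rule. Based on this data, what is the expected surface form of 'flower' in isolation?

[rumɛb]

'knife' shows [b] ~ [v] at the end of the stem ([lalɛb] vs [lalɛve]).
But 'skin' keeps [b] in both environments ([ŋɔŋib], [ŋɔŋibe]), so there is no rule changing /b/ to [v] before the CAUS suffix.
The alternation reflects word-final hardening: voiced fricatives become stops word-finally. /v/ is underlying.
The one attested form of 'flower', [rumɛve], shows underlying /rumɛv/. Applying the same rule word-finally gives [rumɛb].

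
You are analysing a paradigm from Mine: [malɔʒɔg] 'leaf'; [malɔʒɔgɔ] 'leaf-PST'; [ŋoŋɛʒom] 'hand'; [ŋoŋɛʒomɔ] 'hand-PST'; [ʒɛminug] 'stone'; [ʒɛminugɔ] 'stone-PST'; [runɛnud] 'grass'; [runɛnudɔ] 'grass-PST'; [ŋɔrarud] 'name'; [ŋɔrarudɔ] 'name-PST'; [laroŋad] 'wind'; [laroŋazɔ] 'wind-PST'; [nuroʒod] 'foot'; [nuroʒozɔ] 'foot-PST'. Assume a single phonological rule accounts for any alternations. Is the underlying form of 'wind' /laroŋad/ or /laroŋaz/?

In [laroŋad] and [laroŋazɔ] the final segment of 'wind' alternates: [d] ~ [z].
Compare 'grass', with invariant [d] in [runɛnud] and [runɛnudɔ]: an analysis with underlying /d/ and a rule producing [z] before the PST suffix would wrongly predict alternation here too.
The underlying segment must be /z/; voiced fricatives become stops word-finally, yielding [d] there.

/laroŋaz/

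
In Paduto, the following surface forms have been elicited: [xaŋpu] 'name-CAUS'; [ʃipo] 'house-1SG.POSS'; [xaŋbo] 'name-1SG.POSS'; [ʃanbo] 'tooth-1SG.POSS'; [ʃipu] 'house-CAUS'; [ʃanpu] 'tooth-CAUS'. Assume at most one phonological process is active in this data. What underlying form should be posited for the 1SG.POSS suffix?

/-bo/

The 1SG.POSS morpheme has two allomorphs, [-bo] and [-po].
The CAUS suffix, which begins with [p], is invariant after every stem; so [p] is not altered by any rule here.
So the underlying form is /-bo/, and voiced stops become voiceless after a vowel.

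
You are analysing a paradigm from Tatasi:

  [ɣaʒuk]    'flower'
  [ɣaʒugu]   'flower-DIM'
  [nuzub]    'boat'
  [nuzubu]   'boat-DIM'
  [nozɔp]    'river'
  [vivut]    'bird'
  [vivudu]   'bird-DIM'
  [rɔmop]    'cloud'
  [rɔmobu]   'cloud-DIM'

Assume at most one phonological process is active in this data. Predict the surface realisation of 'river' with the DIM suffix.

In [rɔmop] and [rɔmobu] the final segment of 'cloud' alternates: [p] ~ [b].
But 'boat' keeps [b] in both environments ([nuzub], [nuzubu]), so there is no rule changing /b/ to [p] in isolation.
So /p/ is underlying, and a rule of intervocalic voicing — voiceless stops become voiced between vowels — gives [b].
The one attested form of 'river', [nozɔp], shows underlying /nozɔp/. Applying the same rule between vowels gives [nozɔbu].

[nozɔbu]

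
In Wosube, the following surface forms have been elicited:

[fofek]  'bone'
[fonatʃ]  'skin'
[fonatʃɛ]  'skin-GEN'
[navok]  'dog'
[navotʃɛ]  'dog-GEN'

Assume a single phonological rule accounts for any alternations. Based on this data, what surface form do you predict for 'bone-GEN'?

The root 'dog' surfaces as [navok] and [navotʃɛ], with a stem-final [k] ~ [tʃ] alternation.
If /tʃ/ were underlying and a rule turned it into [k] in isolation, 'skin' would also alternate; but it has [tʃ] in both [fonatʃ] and [fonatʃɛ].
Therefore /k/ is basic and [tʃ] is derived by palatalization before a front vowel (/k/ becomes palato-alveolar [tʃ] before a front vowel).
The one attested form of 'bone', [fofek], shows underlying /fofek/. Applying the same rule before a front vowel gives [fofetʃɛ].

[fofetʃɛ]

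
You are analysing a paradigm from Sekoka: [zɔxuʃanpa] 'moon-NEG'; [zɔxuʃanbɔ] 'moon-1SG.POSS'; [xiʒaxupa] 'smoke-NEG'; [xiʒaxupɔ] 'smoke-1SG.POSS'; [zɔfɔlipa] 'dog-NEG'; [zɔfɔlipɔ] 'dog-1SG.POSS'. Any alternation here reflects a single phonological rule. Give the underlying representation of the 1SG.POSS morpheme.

/-bɔ/

The 1SG.POSS morpheme has two allomorphs, [-bɔ] and [-pɔ].
By contrast the NEG suffix keeps its initial [p] throughout — that segment must be underlying.
So the underlying form is /-bɔ/, and voiced stops become voiceless after a vowel.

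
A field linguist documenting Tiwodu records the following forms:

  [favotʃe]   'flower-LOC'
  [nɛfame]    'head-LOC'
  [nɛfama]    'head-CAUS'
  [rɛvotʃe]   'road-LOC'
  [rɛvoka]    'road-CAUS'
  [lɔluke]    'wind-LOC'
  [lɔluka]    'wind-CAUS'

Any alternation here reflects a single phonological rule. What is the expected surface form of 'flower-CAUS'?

[favoka]

In [rɛvotʃe] and [rɛvoka] the final segment of 'road' alternates: [tʃ] ~ [k].
If /k/ were underlying and a rule turned it into [tʃ] before the LOC suffix, 'wind' would also alternate; but it has [k] in both [lɔluke] and [lɔluka].
So /tʃ/ is underlying, and a rule of depalatalization — palato-alveolar /tʃ/ becomes [k] when no front vowel follows — gives [k].
The one attested form of 'flower', [favotʃe], shows underlying /favotʃ/. Applying the same rule when no front vowel follows gives [favoka].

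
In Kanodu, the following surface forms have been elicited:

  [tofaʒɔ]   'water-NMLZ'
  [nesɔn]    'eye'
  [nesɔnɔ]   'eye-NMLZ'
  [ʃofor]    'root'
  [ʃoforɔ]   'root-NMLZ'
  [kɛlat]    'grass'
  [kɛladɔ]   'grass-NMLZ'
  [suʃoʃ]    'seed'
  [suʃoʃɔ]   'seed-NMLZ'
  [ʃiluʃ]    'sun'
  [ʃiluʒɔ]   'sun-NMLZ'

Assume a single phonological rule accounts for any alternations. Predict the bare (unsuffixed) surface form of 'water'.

'sun' shows [ʃ] ~ [ʒ] at the end of the stem ([ʃiluʃ] vs [ʃiluʒɔ]).
But 'seed' keeps [ʃ] in both environments ([suʃoʃ], [suʃoʃɔ]), so there is no rule changing /ʃ/ to [ʒ] before the NMLZ suffix.
The underlying segment must be /ʒ/; voiced obstruents become voiceless word-finally, yielding [ʃ] there.
The one attested form of 'water', [tofaʒɔ], shows underlying /tofaʒ/. Applying the same rule word-finally gives [tofaʃ].

[tofaʃ]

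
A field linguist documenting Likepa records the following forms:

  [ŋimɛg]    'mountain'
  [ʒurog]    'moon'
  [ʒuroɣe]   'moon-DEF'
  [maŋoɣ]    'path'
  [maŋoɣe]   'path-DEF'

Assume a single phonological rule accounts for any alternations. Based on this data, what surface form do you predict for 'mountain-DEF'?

[ŋimɛɣe]

The stem for 'moon' ends in [g] in [ʒurog] but [ɣ] in [ʒuroɣe].
But 'path' keeps [ɣ] in both environments ([maŋoɣ], [maŋoɣe]), so there is no rule changing /ɣ/ to [g] in isolation.
The underlying segment must be /g/; voiced stops become fricatives between vowels, yielding [ɣ] there.
The one attested form of 'mountain', [ŋimɛg], shows underlying /ŋimɛg/. Applying the same rule between vowels gives [ŋimɛɣe].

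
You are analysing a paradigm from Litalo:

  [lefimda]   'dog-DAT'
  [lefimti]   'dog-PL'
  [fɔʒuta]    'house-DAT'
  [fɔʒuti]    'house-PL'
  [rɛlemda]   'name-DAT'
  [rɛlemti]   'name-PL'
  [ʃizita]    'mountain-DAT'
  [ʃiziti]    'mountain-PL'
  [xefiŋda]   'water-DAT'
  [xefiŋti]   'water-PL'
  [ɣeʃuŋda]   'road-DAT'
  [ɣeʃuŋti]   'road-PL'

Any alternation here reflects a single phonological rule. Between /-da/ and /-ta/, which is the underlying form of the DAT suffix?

The DAT morpheme has two allomorphs, [-da] and [-ta].
The PL suffix, which begins with [t], is invariant after every stem; so [t] is not altered by any rule here.
The DAT suffix is therefore /-da/ underlyingly, with post-vocalic devoicing: voiced stops become voiceless after a vowel.

/-da/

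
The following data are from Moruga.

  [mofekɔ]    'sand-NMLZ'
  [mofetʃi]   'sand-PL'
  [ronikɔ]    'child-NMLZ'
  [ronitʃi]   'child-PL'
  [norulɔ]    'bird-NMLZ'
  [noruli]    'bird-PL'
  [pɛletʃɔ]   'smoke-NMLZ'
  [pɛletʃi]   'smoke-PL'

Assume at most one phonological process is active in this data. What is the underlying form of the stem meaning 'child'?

'child' shows [k] ~ [tʃ] at the end of the stem ([ronikɔ] vs [ronitʃi]).
If /tʃ/ were underlying and a rule turned it into [k] before the NMLZ suffix, 'smoke' would also alternate; but it has [tʃ] in both [pɛletʃɔ] and [pɛletʃi].
Therefore /k/ is basic and [tʃ] is derived by palatalization before a front vowel (/k/ becomes palato-alveolar [tʃ] before a front vowel).

/ronik/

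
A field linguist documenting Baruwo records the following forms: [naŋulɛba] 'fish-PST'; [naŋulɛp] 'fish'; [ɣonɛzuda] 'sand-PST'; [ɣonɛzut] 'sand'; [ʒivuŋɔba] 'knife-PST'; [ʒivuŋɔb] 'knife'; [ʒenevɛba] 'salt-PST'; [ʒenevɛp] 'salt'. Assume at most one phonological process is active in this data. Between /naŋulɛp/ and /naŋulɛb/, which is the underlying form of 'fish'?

'fish' shows [b] ~ [p] at the end of the stem ([naŋulɛba] vs [naŋulɛp]).
Compare 'knife', with invariant [b] in [ʒivuŋɔba] and [ʒivuŋɔb]: an analysis with underlying /b/ and a rule producing [p] in isolation would wrongly predict alternation here too.
The alternation reflects intervocalic voicing: voiceless stops become voiced between vowels. /p/ is underlying.

/naŋulɛp/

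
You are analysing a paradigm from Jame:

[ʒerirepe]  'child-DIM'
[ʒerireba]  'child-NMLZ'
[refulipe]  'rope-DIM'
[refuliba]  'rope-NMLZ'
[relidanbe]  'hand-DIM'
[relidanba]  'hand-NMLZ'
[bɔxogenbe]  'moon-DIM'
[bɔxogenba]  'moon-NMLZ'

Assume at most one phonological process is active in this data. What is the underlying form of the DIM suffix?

/-pe/

The DIM suffix surfaces as [-be] and [-pe], depending on the final segment of the stem.
By contrast the NMLZ suffix keeps its initial [b] throughout — that segment must be underlying.
The DIM suffix is therefore /-pe/ underlyingly, with post-nasal voicing: voiceless stops become voiced after a nasal.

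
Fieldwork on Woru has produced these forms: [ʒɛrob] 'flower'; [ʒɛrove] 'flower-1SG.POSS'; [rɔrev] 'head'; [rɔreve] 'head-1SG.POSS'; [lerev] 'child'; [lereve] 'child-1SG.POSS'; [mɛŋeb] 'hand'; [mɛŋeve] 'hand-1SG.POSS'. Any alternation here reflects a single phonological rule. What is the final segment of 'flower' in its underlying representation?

In [ʒɛrob] and [ʒɛrove] the final segment of 'flower' alternates: [b] ~ [v].
If /v/ were underlying and a rule turned it into [b] in isolation, 'child' would also alternate; but it has [v] in both [lerev] and [lereve].
The alternation reflects intervocalic spirantization: voiced stops become fricatives between vowels. /b/ is underlying.

/b/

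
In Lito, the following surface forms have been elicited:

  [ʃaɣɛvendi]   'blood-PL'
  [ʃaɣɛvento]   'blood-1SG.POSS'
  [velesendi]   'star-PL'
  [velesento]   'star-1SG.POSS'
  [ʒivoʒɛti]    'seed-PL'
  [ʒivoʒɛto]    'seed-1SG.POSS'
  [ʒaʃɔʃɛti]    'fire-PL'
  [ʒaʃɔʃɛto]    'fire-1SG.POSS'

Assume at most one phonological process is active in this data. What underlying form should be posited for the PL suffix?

The PL morpheme has two allomorphs, [-di] and [-ti].
The 1SG.POSS suffix, which begins with [t], is invariant after every stem; so [t] is not altered by any rule here.
So the underlying form is /-di/, and voiced stops become voiceless after a vowel.

/-di/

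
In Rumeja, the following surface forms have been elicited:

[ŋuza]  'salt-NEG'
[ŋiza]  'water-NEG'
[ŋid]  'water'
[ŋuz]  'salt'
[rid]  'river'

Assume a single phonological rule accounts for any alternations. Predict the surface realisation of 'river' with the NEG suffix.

The stem for 'water' ends in [z] in [ŋiza] but [d] in [ŋid].
But 'salt' keeps [z] in both environments ([ŋuza], [ŋuz]), so there is no rule changing /z/ to [d] in isolation.
So /d/ is underlying, and a rule of intervocalic spirantization — voiced stops become fricatives between vowels — gives [z].
The one attested form of 'river', [rid], shows underlying /rid/. Applying the same rule between vowels gives [riza].

[riza]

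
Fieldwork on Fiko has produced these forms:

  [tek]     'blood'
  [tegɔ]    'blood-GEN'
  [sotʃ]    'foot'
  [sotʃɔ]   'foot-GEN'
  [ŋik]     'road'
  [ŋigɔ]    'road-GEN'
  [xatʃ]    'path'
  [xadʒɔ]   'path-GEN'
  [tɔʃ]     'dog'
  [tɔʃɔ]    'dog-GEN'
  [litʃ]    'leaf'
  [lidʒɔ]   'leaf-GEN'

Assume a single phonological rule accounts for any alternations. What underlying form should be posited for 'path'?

/xadʒ/

In [xatʃ] and [xadʒɔ] the final segment of 'path' alternates: [tʃ] ~ [dʒ].
But 'foot' keeps [tʃ] in both environments ([sotʃ], [sotʃɔ]), so there is no rule changing /tʃ/ to [dʒ] before the GEN suffix.
The underlying segment must be /dʒ/; voiced obstruents become voiceless word-finally, yielding [tʃ] there.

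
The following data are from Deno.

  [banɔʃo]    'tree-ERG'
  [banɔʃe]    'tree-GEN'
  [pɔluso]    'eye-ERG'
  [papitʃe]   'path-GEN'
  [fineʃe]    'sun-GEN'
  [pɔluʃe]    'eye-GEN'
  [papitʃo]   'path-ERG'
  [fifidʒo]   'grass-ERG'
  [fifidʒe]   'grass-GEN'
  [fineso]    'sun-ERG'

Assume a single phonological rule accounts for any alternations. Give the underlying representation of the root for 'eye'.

/pɔlus/

'eye' shows [ʃ] ~ [s] at the end of the stem ([pɔluʃe] vs [pɔluso]).
The stem 'tree' ([banɔʃe], [banɔʃo]) shows [ʃ] unchanged in both environments, so [ʃ] cannot be basic with [s] derived before the ERG suffix.
So /s/ is underlying, and a rule of palatalization before a front vowel — /s/ becomes palato-alveolar [ʃ] before a front vowel — gives [ʃ].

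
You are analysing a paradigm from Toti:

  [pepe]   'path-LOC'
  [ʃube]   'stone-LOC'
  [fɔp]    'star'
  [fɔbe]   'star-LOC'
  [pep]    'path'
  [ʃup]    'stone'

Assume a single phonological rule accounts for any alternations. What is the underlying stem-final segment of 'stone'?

/b/

'stone' shows [p] ~ [b] at the end of the stem ([ʃup] vs [ʃube]).
The stem 'path' ([pep], [pepe]) shows [p] unchanged in both environments, so [p] cannot be basic with [b] derived before the LOC suffix.
The underlying segment must be /b/; voiced obstruents become voiceless word-finally, yielding [p] there.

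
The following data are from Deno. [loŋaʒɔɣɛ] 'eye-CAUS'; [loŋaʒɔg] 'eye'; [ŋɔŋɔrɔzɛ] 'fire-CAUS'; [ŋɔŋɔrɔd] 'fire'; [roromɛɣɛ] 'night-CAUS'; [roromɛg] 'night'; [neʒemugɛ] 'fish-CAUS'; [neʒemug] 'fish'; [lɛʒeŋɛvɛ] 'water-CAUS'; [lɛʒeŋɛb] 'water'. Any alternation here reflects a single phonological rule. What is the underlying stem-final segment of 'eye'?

In [loŋaʒɔɣɛ] and [loŋaʒɔg] the final segment of 'eye' alternates: [ɣ] ~ [g].
But 'fish' keeps [g] in both environments ([neʒemugɛ], [neʒemug]), so there is no rule changing /g/ to [ɣ] before the CAUS suffix.
So /ɣ/ is underlying, and a rule of word-final hardening — voiced fricatives become stops word-finally — gives [g].

/ɣ/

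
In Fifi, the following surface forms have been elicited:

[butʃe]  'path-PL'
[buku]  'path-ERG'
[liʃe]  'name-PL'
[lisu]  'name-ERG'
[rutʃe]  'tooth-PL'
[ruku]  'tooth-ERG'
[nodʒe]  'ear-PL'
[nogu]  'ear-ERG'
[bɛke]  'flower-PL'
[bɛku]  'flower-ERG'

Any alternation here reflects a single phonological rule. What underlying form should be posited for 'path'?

/butʃ/

In [butʃe] and [buku] the final segment of 'path' alternates: [tʃ] ~ [k].
The stem 'flower' ([bɛke], [bɛku]) shows [k] unchanged in both environments, so [k] cannot be basic with [tʃ] derived before the PL suffix.
The underlying segment must be /tʃ/; palato-alveolar /tʃ/, /dʒ/ and /ʃ/ become [k], [g] and [s] when no front vowel follows, yielding [k] there.
The underlying form of 'path' is therefore /butʃ/.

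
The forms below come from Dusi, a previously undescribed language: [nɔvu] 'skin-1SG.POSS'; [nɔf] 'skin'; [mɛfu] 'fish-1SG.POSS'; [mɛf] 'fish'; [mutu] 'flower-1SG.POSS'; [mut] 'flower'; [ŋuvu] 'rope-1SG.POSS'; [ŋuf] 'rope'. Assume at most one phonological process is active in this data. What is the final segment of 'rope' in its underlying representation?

'rope' shows [v] ~ [f] at the end of the stem ([ŋuvu] vs [ŋuf]).
If /f/ were underlying and a rule turned it into [v] before the 1SG.POSS suffix, 'fish' would also alternate; but it has [f] in both [mɛfu] and [mɛf].
So /v/ is underlying, and a rule of word-final obstruent devoicing — voiced obstruents become voiceless word-finally — gives [f].

/v/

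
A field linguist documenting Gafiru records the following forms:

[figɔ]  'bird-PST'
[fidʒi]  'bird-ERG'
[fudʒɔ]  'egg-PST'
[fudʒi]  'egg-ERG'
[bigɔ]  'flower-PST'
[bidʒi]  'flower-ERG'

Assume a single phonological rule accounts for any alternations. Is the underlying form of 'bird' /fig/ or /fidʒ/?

/fig/

In [figɔ] and [fidʒi] the final segment of 'bird' alternates: [g] ~ [dʒ].
But 'egg' keeps [dʒ] in both environments ([fudʒɔ], [fudʒi]), so there is no rule changing /dʒ/ to [g] before the PST suffix.
The alternation reflects palatalization before a front vowel: /g/ becomes palato-alveolar [dʒ] before a front vowel. /g/ is underlying.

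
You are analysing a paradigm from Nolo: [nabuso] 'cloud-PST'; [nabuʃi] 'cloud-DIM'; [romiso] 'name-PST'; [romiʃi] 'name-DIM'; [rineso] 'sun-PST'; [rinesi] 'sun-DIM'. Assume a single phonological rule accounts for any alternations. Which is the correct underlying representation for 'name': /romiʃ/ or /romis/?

The stem for 'name' ends in [s] in [romiso] but [ʃ] in [romiʃi].
But 'sun' keeps [s] in both environments ([rineso], [rinesi]), so there is no rule changing /s/ to [ʃ] before the DIM suffix.
The underlying segment must be /ʃ/; palato-alveolar /ʃ/ becomes [s] when no front vowel follows, yielding [s] there.

/romiʃ/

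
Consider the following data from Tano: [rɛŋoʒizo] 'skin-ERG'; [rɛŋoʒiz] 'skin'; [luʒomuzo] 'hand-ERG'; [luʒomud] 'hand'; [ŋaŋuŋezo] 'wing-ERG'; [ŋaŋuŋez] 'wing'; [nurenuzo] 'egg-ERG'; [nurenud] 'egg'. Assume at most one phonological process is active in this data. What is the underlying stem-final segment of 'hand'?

In [luʒomuzo] and [luʒomud] the final segment of 'hand' alternates: [z] ~ [d].
But 'wing' keeps [z] in both environments ([ŋaŋuŋezo], [ŋaŋuŋez]), so there is no rule changing /z/ to [d] in isolation.
Therefore /d/ is basic and [z] is derived by intervocalic spirantization (voiced stops become fricatives between vowels).

/d/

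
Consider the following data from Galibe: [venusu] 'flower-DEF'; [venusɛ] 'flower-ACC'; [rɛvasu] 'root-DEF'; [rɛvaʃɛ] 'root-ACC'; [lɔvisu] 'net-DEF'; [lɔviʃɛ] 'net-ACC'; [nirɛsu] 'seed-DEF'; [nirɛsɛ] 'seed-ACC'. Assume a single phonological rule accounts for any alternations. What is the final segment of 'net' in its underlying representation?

/ʃ/

The stem for 'net' ends in [s] in [lɔvisu] but [ʃ] in [lɔviʃɛ].
But 'flower' keeps [s] in both environments ([venusu], [venusɛ]), so there is no rule changing /s/ to [ʃ] before the ACC suffix.
The underlying segment must be /ʃ/; palato-alveolar /ʃ/ becomes [s] when no front vowel follows, yielding [s] there.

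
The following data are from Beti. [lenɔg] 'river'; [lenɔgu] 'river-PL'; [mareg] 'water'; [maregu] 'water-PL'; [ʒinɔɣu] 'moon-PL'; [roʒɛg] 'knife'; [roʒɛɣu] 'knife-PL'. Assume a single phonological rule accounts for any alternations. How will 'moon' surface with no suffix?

[ʒinɔg]

'knife' shows [g] ~ [ɣ] at the end of the stem ([roʒɛg] vs [roʒɛɣu]).
Compare 'water', with invariant [g] in [mareg] and [maregu]: an analysis with underlying /g/ and a rule producing [ɣ] before the PL suffix would wrongly predict alternation here too.
Therefore /ɣ/ is basic and [g] is derived by word-final hardening (voiced fricatives become stops word-finally).
From [ʒinɔɣu] the stem 'moon' is /ʒinɔɣ/; word-finally this yields [ʒinɔg].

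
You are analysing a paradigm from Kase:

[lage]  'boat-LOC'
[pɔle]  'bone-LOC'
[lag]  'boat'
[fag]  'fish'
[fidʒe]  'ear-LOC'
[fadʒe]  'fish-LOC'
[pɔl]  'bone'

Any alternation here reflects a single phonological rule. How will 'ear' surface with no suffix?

[fig]

The root 'fish' surfaces as [fadʒe] and [fag], with a stem-final [dʒ] ~ [g] alternation.
If /g/ were underlying and a rule turned it into [dʒ] before the LOC suffix, 'boat' would also alternate; but it has [g] in both [lage] and [lag].
The underlying segment must be /dʒ/; palato-alveolar /dʒ/ becomes [g] when no front vowel follows, yielding [g] there.
The one attested form of 'ear', [fidʒe], shows underlying /fidʒ/. Applying the same rule when no front vowel follows gives [fig].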